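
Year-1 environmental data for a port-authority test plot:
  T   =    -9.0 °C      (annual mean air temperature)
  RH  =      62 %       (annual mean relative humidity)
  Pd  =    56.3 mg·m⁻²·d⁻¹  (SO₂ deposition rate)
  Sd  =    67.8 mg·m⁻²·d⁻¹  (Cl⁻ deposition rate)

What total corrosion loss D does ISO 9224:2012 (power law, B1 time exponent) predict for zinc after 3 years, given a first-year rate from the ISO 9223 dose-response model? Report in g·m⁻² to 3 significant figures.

zinc: T≤10 °C ⇒ hinge +0.038·(-9.0−10) = -0.7220
  sulphur-dioxide contribution → 0.6395 μm/a
  chloride contribution → 0.1479 μm/a
  ⇒ r_corr(zinc) = 0.7874 μm/a
ISO 9224: D(t) = r_corr · t^b with b = 0.813 (zinc, B1)
  D(3) = 0.7874 × 3^0.813 = 0.7874 × 2.443 = 1.924 μm
  Mass loss = 1.924 μm × 7.14 g/cm³ = 13.73 g·m⁻²

D(3) = 13.7 g·m⁻²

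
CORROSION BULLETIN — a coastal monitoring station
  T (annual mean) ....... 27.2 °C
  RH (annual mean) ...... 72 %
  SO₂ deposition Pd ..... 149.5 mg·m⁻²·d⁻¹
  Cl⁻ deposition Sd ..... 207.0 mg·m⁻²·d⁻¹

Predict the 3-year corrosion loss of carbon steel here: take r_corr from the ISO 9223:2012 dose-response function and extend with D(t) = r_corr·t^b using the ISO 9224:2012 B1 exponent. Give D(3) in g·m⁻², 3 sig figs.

carbon steel: f(T) = -0.054·(T−10) [T>10 °C] = -0.9288
  SO₂ term: 1.77·149.5^0.52·exp(0.02·72-0.9288) = 39.88
  Sd branch = 0.102·Sd^0.62·e^(0.033·RH+0.04·T) = 88.9 μm/a
  r_corr = 39.88 + 88.9 = 128.8 μm/a
Power-law: D(3) = r_corr · 3^0.523
  D(3) = 128.8 × 3^0.523 = 128.8 × 1.776 = 228.8 μm
  Mass loss = 228.8 μm × 7.85 g/cm³ = 1796 g·m⁻²

D(3) = 1.80e+03 g·m⁻²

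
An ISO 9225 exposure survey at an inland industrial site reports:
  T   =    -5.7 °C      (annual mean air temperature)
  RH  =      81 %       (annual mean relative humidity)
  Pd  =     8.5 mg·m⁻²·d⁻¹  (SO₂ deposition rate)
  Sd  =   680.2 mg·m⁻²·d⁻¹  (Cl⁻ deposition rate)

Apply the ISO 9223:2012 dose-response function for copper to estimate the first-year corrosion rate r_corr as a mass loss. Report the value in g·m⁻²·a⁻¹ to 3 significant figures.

r_corr = 8.83 g·m⁻²·a⁻¹

copper: f(T) = +0.126·(T−10) [T≤10 °C] = -1.9782
  Pd branch = 0.0053·Pd^0.26·e^(0.059·RH+f) = 0.1522 μm/a
  Sd branch = 0.01025·Sd^0.27·e^(0.036·RH+0.049·T) = 0.833 μm/a
  sum: 0.1522 + 0.833 → r_corr = 0.9851 μm/a
Convert to mass loss: 0.9851 μm/a × 8.96 g/cm³ = 8.827 g·m⁻²·a⁻¹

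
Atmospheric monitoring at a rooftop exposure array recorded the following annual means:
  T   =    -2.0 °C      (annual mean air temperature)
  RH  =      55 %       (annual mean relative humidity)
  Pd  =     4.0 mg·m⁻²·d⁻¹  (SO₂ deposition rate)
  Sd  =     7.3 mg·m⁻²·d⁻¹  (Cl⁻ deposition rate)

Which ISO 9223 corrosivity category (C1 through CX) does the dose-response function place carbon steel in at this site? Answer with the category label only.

C2

carbon steel: f(T) = +0.150·(T−10) [T≤10 °C] = -1.8000
  Pd branch = 1.77·Pd^0.52·e^(0.02·RH+f) = 1.807 μm/a
  Sd branch = 0.102·Sd^0.62·e^(0.033·RH+0.04·T) = 1.983 μm/a
  r_corr = 1.807 + 1.983 = 3.791 μm/a
ISO 9223 Table 2 (carbon steel): 1.3 < 3.79 ≤ 25 μm/a ⇒ C2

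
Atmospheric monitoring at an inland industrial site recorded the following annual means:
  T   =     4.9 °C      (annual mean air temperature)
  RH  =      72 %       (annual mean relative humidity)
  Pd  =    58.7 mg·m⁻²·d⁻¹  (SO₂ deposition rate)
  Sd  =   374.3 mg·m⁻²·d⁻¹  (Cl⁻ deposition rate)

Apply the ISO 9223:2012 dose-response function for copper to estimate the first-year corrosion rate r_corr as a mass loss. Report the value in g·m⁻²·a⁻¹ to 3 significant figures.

copper: temperature factor f = +0.126·(-5.1) = -0.6426
  Pd branch = 0.0053·Pd^0.26·e^(0.059·RH+f) = 0.5622 μm/a
  Sd branch = 0.01025·Sd^0.27·e^(0.036·RH+0.049·T) = 0.8619 μm/a
  r_corr = 0.5622 + 0.8619 = 1.424 μm/a
Convert to mass loss: 1.424 μm/a × 8.96 g/cm³ = 12.76 g·m⁻²·a⁻¹

r_corr = 12.8 g·m⁻²·a⁻¹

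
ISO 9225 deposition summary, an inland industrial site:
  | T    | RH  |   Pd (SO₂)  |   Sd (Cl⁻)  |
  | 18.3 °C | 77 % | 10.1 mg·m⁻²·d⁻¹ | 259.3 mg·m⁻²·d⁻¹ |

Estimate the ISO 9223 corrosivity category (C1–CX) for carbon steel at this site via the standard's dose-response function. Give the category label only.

carbon steel: temperature factor f = -0.054·(8.3) = -0.4482
  sulphur-dioxide contribution → 17.55 μm/a
  chloride contribution → 84.45 μm/a
  total first-year rate 102 μm/a
ISO 9223 Table 2 (carbon steel): 80 < 102 ≤ 200 μm/a ⇒ C5

C5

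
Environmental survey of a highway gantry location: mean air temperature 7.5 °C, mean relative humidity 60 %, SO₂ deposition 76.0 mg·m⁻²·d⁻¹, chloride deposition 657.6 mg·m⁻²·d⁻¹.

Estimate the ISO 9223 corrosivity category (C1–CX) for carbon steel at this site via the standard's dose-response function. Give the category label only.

carbon steel: f(T) = +0.150·(T−10) [T≤10 °C] = -0.3750
  SO₂ term: 1.77·76.0^0.52·exp(0.02·60-0.3750) = 38.4
  Cl⁻ term: 0.102·657.6^0.62·exp(0.033·60+0.04·7.5) = 55.71
  sum: 38.4 + 55.71 → r_corr = 94.11 μm/a
Category bounds: 80…200 μm/a bracket r_corr ⇒ C5

C5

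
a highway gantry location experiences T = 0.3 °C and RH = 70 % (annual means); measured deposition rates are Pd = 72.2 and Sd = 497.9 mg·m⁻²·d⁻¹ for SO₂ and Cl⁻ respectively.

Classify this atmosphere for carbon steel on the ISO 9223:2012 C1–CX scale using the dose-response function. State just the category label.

carbon steel: temperature factor f = +0.150·(-9.7) = -1.4550
  Pd branch = 1.77·Pd^0.52·e^(0.02·RH+f) = 15.51 μm/a
  Cl⁻ term: 0.102·497.9^0.62·exp(0.033·70+0.04·0.3) = 48.89
  sum: 15.51 + 48.89 → r_corr = 64.4 μm/a
64.4 μm/a falls in (50, 80] for carbon steel → category C4

C4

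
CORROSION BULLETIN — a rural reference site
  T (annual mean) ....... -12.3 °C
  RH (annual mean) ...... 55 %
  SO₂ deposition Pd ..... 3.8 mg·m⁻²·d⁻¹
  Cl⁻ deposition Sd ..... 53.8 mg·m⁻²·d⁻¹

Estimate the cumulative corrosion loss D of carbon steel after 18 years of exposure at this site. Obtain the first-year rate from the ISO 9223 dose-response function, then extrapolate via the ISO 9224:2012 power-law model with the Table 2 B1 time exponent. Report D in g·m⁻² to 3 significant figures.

carbon steel: f(T) = +0.150·(T−10) [T≤10 °C] = -3.3450
  SO₂ term: 1.77·3.8^0.52·exp(0.02·55-3.3450) = 0.3754
  Cl⁻ term: 0.102·53.8^0.62·exp(0.033·55+0.04·-12.3) = 4.532
  r_corr = 0.3754 + 4.532 = 4.907 μm/a
ISO 9224: D(t) = r_corr · t^b with b = 0.523 (carbon steel, B1)
  D(18) = 4.907 × 18^0.523 = 4.907 × 4.534 = 22.25 μm
  Mass loss = 22.25 μm × 7.85 g/cm³ = 174.7 g·m⁻²

D(18) = 175 g·m⁻²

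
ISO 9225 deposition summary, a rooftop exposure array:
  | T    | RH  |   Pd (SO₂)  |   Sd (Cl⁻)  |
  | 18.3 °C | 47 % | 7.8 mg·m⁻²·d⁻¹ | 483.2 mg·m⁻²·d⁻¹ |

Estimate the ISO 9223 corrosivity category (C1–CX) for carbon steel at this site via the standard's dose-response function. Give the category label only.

C4

carbon steel: f(T) = -0.054·(T−10) [T>10 °C] = -0.4482
  Pd branch = 1.77·Pd^0.52·e^(0.02·RH+f) = 8.423 μm/a
  Cl⁻ term: 0.102·483.2^0.62·exp(0.033·47+0.04·18.3) = 46.16
  r_corr = 8.423 + 46.16 = 54.58 μm/a
54.6 μm/a falls in (50, 80] for carbon steel → category C4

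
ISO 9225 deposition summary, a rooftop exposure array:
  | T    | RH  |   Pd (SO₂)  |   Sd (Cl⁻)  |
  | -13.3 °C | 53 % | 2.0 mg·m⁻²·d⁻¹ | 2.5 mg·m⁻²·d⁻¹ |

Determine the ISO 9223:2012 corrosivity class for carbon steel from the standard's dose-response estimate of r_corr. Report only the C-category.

carbon steel: temperature factor f = +0.150·(-23.3) = -3.4950
  SO₂ term: 1.77·2.0^0.52·exp(0.02·53-3.4950) = 0.2223
  Sd branch = 0.102·Sd^0.62·e^(0.033·RH+0.04·T) = 0.6079 μm/a
  sum: 0.2223 + 0.6079 → r_corr = 0.8303 μm/a
ISO 9223 Table 2 (carbon steel): 0 < 0.83 ≤ 1.3 μm/a ⇒ C1

C1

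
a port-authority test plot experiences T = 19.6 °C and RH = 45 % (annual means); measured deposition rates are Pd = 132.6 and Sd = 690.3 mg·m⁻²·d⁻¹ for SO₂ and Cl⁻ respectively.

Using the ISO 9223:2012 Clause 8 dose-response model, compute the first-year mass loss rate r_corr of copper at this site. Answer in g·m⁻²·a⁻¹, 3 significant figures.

r_corr = 8.20 g·m⁻²·a⁻¹

copper: temperature factor f = -0.080·(9.6) = -0.7680
  SO₂ term: 0.0053·132.6^0.26·exp(0.059·45-0.7680) = 0.1246
  Cl⁻ term: 0.01025·690.3^0.27·exp(0.036·45+0.049·19.6) = 0.7905
  sum: 0.1246 + 0.7905 → r_corr = 0.9152 μm/a
Convert to mass loss: 0.9152 μm/a × 8.96 g/cm³ = 8.2 g·m⁻²·a⁻¹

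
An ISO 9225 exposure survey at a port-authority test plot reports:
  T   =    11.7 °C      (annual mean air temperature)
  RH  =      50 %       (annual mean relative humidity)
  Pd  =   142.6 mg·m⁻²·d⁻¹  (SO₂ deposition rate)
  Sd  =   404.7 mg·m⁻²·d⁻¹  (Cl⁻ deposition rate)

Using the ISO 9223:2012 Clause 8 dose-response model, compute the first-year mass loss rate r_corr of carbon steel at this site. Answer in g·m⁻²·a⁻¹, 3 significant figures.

r_corr = 730 g·m⁻²·a⁻¹

carbon steel: f(T) = -0.054·(T−10) [T>10 °C] = -0.0918
  Pd branch = 1.77·Pd^0.52·e^(0.02·RH+f) = 57.88 μm/a
  Cl⁻ term: 0.102·404.7^0.62·exp(0.033·50+0.04·11.7) = 35.06
  r_corr = 57.88 + 35.06 = 92.95 μm/a
Convert to mass loss: 92.95 μm/a × 7.85 g/cm³ = 729.6 g·m⁻²·a⁻¹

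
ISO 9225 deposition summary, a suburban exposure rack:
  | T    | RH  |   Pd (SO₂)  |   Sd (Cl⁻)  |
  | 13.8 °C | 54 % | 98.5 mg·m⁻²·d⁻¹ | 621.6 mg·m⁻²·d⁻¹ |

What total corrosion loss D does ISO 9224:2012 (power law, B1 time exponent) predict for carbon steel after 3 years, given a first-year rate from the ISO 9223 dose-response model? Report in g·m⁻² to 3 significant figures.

D(3) = 1.44e+03 g·m⁻²

carbon steel: T>10 °C ⇒ hinge -0.054·(13.8−10) = -0.2052
  SO₂ term: 1.77·98.5^0.52·exp(0.02·54-0.2052) = 46.18
  Cl⁻ term: 0.102·621.6^0.62·exp(0.033·54+0.04·13.8) = 56.78
  sum: 46.18 + 56.78 → r_corr = 103 μm/a
ISO 9224: D(t) = r_corr · t^b with b = 0.523 (carbon steel, B1)
  D(3) = 103 × 3^0.523 = 103 × 1.776 = 182.9 μm
  Mass loss = 182.9 μm × 7.85 g/cm³ = 1436 g·m⁻²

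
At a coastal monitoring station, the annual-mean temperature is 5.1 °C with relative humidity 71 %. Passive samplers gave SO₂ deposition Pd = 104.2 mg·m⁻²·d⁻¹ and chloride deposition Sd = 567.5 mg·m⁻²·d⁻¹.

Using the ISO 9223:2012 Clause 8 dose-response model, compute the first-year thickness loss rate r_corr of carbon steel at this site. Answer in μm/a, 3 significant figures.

carbon steel: temperature factor f = +0.150·(-4.9) = -0.7350
  sulphur-dioxide contribution → 39.33 μm/a
  chloride contribution → 66.41 μm/a
  total first-year rate 105.7 μm/a

r_corr = 106 μm/a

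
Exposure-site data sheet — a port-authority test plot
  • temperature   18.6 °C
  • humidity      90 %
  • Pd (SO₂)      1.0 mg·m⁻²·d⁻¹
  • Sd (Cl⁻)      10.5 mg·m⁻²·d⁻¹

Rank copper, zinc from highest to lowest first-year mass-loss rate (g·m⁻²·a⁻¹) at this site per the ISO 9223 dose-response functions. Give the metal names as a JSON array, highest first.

copper: temperature factor f = -0.080·(8.6) = -0.6880
  sulphur-dioxide contribution → 0.539 μm/a
  chloride contribution → 1.228 μm/a
  total first-year rate 1.767 μm/a
  mass loss = 1.767 μm/a × 8.96 g/cm³ = 15.84 g·m⁻²·a⁻¹
zinc: f(T) = -0.071·(T−10) [T>10 °C] = -0.6106
  sulphur-dioxide contribution → 0.4399 μm/a
  chloride contribution → 0.6675 μm/a
  total first-year rate 1.107 μm/a
  mass loss = 1.107 μm/a × 7.14 g/cm³ = 7.907 g·m⁻²·a⁻¹
Ordering by g·m⁻²·a⁻¹: copper (15.8) > zinc (7.91)

["copper", "zinc"]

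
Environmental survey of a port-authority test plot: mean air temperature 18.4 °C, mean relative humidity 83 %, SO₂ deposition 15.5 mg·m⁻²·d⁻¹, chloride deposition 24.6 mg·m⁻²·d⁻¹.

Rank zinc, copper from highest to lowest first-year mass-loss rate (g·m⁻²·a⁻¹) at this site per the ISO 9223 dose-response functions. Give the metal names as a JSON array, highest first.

zinc: f(T) = -0.071·(T−10) [T>10 °C] = -0.5964
  sulphur-dioxide contribution → 1.08 μm/a
  chloride contribution → 1.008 μm/a
  total first-year rate 2.088 μm/a
  mass loss = 2.088 μm/a × 7.14 g/cm³ = 14.91 g·m⁻²·a⁻¹
copper: T>10 °C ⇒ hinge -0.080·(18.4−10) = -0.6720
  sulphur-dioxide contribution → 0.739 μm/a
  chloride contribution → 1.19 μm/a
  ⇒ r_corr(copper) = 1.929 μm/a
  mass loss = 1.929 μm/a × 8.96 g/cm³ = 17.28 g·m⁻²·a⁻¹
Ordering by g·m⁻²·a⁻¹: copper (17.3) > zinc (14.9)

["copper", "zinc"]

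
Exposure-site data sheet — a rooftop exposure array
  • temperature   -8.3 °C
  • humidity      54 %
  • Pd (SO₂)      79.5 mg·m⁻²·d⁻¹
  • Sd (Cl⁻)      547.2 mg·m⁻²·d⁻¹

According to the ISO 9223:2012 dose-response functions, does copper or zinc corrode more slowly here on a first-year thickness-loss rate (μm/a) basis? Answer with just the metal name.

copper: temperature factor f = +0.126·(-18.3) = -2.3058
  sulphur-dioxide contribution → 0.03987 μm/a
  chloride contribution → 0.2616 μm/a
  ⇒ r_corr(copper) = 0.3015 μm/a
zinc: T≤10 °C ⇒ hinge +0.038·(-8.3−10) = -0.6954
  sulphur-dioxide contribution → 0.5291 μm/a
  chloride contribution → 0.4842 μm/a
  ⇒ r_corr(zinc) = 1.013 μm/a
Ordering by μm/a: zinc (1.01) > copper (0.301)

copper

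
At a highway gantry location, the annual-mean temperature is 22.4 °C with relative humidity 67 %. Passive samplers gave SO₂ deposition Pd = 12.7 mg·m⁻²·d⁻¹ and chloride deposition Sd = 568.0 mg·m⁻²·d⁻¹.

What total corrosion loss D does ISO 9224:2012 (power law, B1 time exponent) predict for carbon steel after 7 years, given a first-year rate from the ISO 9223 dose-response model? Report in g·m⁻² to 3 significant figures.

carbon steel: temperature factor f = -0.054·(12.4) = -0.6696
  Pd branch = 1.77·Pd^0.52·e^(0.02·RH+f) = 12.97 μm/a
  Sd branch = 0.102·Sd^0.62·e^(0.033·RH+0.04·T) = 116.3 μm/a
  sum: 12.97 + 116.3 → r_corr = 129.3 μm/a
Long-term exponent b (ISO 9224 Table 2, B1) = 0.523
  D(7) = 129.3 × 7^0.523 = 129.3 × 2.767 = 357.7 μm
  Mass loss = 357.7 μm × 7.85 g/cm³ = 2808 g·m⁻²

D(7) = 2.81e+03 g·m⁻²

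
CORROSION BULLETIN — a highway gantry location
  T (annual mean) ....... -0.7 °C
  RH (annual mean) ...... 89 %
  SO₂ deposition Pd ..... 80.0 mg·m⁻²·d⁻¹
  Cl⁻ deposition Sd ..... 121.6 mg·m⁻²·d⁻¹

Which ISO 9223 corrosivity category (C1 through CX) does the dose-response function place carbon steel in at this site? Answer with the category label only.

carbon steel: f(T) = +0.150·(T−10) [T≤10 °C] = -1.6050
  sulphur-dioxide contribution → 20.59 μm/a
  chloride contribution → 36.7 μm/a
  total first-year rate 57.28 μm/a
ISO 9223 Table 2 (carbon steel): 50 < 57.3 ≤ 80 μm/a ⇒ C4

C4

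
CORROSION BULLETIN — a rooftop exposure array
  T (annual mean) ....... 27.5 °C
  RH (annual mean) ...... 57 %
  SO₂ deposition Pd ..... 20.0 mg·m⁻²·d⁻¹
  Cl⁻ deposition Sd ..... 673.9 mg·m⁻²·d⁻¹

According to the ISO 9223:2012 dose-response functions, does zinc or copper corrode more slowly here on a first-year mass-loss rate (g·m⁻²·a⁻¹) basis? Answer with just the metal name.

zinc: T>10 °C ⇒ hinge -0.071·(27.5−10) = -1.2425
  Pd branch = 0.0129·Pd^0.44·e^(0.046·RH+f) = 0.1915 μm/a
  Sd branch = 0.0175·Sd^0.57·e^(0.008·RH+0.085·T) = 11.71 μm/a
  sum: 0.1915 + 11.71 → r_corr = 11.9 μm/a
  mass loss = 11.9 μm/a × 7.14 g/cm³ = 84.97 g·m⁻²·a⁻¹
copper: temperature factor f = -0.080·(17.5) = -1.4000
  Pd branch = 0.0053·Pd^0.26·e^(0.059·RH+f) = 0.08224 μm/a
  Sd branch = 0.01025·Sd^0.27·e^(0.036·RH+0.049·T) = 1.782 μm/a
  sum: 0.08224 + 1.782 → r_corr = 1.864 μm/a
  mass loss = 1.864 μm/a × 8.96 g/cm³ = 16.7 g·m⁻²·a⁻¹
Ordering by g·m⁻²·a⁻¹: zinc (85) > copper (16.7)

copper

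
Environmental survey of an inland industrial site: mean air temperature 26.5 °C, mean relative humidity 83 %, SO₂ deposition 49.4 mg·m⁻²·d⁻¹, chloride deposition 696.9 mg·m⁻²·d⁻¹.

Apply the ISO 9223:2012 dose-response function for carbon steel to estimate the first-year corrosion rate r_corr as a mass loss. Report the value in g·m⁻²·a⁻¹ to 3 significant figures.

carbon steel: temperature factor f = -0.054·(16.5) = -0.8910
  SO₂ term: 1.77·49.4^0.52·exp(0.02·83-0.8910) = 29.02
  Sd branch = 0.102·Sd^0.62·e^(0.033·RH+0.04·T) = 263.8 μm/a
  sum: 29.02 + 263.8 → r_corr = 292.8 μm/a
Convert to mass loss: 292.8 μm/a × 7.85 g/cm³ = 2299 g·m⁻²·a⁻¹

r_corr = 2.30e+03 g·m⁻²·a⁻¹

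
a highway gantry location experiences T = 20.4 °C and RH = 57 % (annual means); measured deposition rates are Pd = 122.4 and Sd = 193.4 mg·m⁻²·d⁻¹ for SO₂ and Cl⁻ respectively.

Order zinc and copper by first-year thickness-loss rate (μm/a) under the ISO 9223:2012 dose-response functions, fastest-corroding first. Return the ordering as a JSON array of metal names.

["zinc", "copper"]

zinc: f(T) = -0.071·(T−10) [T>10 °C] = -0.7384
  sulphur-dioxide contribution → 0.7035 μm/a
  chloride contribution → 3.144 μm/a
  ⇒ r_corr(zinc) = 3.847 μm/a
copper: temperature factor f = -0.080·(10.4) = -0.8320
  sulphur-dioxide contribution → 0.2324 μm/a
  chloride contribution → 0.8982 μm/a
  ⇒ r_corr(copper) = 1.131 μm/a
Ordering by μm/a: zinc (3.85) > copper (1.13)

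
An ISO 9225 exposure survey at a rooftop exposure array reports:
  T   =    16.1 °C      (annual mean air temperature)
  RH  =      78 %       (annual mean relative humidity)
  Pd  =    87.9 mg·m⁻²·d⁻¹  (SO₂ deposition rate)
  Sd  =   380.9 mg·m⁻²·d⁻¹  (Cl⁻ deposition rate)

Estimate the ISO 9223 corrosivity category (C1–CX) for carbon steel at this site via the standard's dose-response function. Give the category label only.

C5

carbon steel: f(T) = -0.054·(T−10) [T>10 °C] = -0.3294
  SO₂ term: 1.77·87.9^0.52·exp(0.02·78-0.3294) = 62.13
  Cl⁻ term: 0.102·380.9^0.62·exp(0.033·78+0.04·16.1) = 101.5
  r_corr = 62.13 + 101.5 = 163.6 μm/a
164 μm/a falls in (80, 200] for carbon steel → category C5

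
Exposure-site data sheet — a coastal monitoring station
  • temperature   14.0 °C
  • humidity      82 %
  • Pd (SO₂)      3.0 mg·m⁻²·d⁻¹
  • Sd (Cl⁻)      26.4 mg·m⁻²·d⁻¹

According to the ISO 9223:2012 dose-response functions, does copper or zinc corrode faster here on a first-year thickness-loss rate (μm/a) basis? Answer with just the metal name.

copper: T>10 °C ⇒ hinge -0.080·(14.0−10) = -0.3200
  Pd branch = 0.0053·Pd^0.26·e^(0.059·RH+f) = 0.6464 μm/a
  Sd branch = 0.01025·Sd^0.27·e^(0.036·RH+0.049·T) = 0.943 μm/a
  r_corr = 0.6464 + 0.943 = 1.589 μm/a
zinc: T>10 °C ⇒ hinge -0.071·(14.0−10) = -0.2840
  Pd branch = 0.0129·Pd^0.44·e^(0.046·RH+f) = 0.6845 μm/a
  Cl⁻ term: 0.0175·26.4^0.57·exp(0.008·82+0.085·14.0) = 0.7162
  r_corr = 0.6845 + 0.7162 = 1.401 μm/a
Ordering by μm/a: copper (1.59) > zinc (1.4)

copper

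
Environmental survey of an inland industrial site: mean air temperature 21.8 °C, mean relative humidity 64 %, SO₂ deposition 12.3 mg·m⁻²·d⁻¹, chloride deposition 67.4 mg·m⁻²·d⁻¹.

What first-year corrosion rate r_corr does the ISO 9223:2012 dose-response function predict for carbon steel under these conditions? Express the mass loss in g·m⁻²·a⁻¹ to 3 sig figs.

r_corr = 313 g·m⁻²·a⁻¹

carbon steel: f(T) = -0.054·(T−10) [T>10 °C] = -0.6372
  Pd branch = 1.77·Pd^0.52·e^(0.02·RH+f) = 12.41 μm/a
  Sd branch = 0.102·Sd^0.62·e^(0.033·RH+0.04·T) = 27.43 μm/a
  sum: 12.41 + 27.43 → r_corr = 39.85 μm/a
Convert to mass loss: 39.85 μm/a × 7.85 g/cm³ = 312.8 g·m⁻²·a⁻¹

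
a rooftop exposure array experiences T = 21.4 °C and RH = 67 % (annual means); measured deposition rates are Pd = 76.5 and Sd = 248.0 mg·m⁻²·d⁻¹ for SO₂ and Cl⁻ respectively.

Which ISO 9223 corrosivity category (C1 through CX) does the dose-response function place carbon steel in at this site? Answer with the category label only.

C5

carbon steel: f(T) = -0.054·(T−10) [T>10 °C] = -0.6156
  sulphur-dioxide contribution → 34.84 μm/a
  chloride contribution → 66.86 μm/a
  total first-year rate 101.7 μm/a
Category bounds: 80…200 μm/a bracket r_corr ⇒ C5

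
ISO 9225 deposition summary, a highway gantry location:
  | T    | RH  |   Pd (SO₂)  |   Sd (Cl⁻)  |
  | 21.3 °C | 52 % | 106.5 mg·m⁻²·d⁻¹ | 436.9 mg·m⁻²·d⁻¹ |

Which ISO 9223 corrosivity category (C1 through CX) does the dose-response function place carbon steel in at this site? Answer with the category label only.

C5

carbon steel: f(T) = -0.054·(T−10) [T>10 °C] = -0.6102
  sulphur-dioxide contribution → 30.82 μm/a
  chloride contribution → 57.66 μm/a
  total first-year rate 88.49 μm/a
88.5 μm/a falls in (80, 200] for carbon steel → category C5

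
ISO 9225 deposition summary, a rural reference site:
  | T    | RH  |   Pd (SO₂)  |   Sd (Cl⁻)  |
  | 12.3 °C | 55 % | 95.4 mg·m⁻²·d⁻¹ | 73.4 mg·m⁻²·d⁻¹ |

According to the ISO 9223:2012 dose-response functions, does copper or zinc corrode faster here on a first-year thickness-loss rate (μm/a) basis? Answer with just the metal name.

zinc

copper: T>10 °C ⇒ hinge -0.080·(12.3−10) = -0.1840
  SO₂ term: 0.0053·95.4^0.26·exp(0.059·55-0.1840) = 0.3701
  Sd branch = 0.01025·Sd^0.27·e^(0.036·RH+0.049·T) = 0.4326 μm/a
  r_corr = 0.3701 + 0.4326 = 0.8027 μm/a
zinc: temperature factor f = -0.071·(2.3) = -0.1633
  SO₂ term: 0.0129·95.4^0.44·exp(0.046·55-0.1633) = 1.022
  Sd branch = 0.0175·Sd^0.57·e^(0.008·RH+0.085·T) = 0.8946 μm/a
  r_corr = 1.022 + 0.8946 = 1.917 μm/a
Ordering by μm/a: zinc (1.92) > copper (0.803)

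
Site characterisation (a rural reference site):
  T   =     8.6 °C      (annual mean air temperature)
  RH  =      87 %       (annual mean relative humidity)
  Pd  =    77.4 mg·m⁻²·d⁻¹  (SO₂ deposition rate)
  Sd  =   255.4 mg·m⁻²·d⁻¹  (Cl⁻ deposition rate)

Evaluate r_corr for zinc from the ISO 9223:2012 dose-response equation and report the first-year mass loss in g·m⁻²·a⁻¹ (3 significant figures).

r_corr = 44.6 g·m⁻²·a⁻¹

zinc: T≤10 °C ⇒ hinge +0.038·(8.6−10) = -0.0532
  Pd branch = 0.0129·Pd^0.44·e^(0.046·RH+f) = 4.535 μm/a
  Sd branch = 0.0175·Sd^0.57·e^(0.008·RH+0.085·T) = 1.717 μm/a
  sum: 4.535 + 1.717 → r_corr = 6.252 μm/a
Convert to mass loss: 6.252 μm/a × 7.14 g/cm³ = 44.64 g·m⁻²·a⁻¹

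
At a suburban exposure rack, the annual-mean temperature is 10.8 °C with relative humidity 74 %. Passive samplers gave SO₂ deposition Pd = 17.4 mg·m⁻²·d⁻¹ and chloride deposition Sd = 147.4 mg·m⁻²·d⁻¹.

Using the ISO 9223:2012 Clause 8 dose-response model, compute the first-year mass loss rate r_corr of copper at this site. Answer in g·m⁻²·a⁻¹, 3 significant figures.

r_corr = 16.0 g·m⁻²·a⁻¹

copper: temperature factor f = -0.080·(0.8) = -0.0640
  sulphur-dioxide contribution → 0.8225 μm/a
  chloride contribution → 0.9616 μm/a
  ⇒ r_corr(copper) = 1.784 μm/a
Convert to mass loss: 1.784 μm/a × 8.96 g/cm³ = 15.99 g·m⁻²·a⁻¹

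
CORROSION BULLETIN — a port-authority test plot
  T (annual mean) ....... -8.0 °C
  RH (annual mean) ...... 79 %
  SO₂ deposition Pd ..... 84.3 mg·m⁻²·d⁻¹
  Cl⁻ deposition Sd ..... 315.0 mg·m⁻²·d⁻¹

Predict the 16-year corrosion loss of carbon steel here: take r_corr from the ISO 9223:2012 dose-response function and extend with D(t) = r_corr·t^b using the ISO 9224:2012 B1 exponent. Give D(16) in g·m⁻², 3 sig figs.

D(16) = 1.38e+03 g·m⁻²

carbon steel: temperature factor f = +0.150·(-18.0) = -2.7000
  sulphur-dioxide contribution → 5.794 μm/a
  chloride contribution → 35.55 μm/a
  ⇒ r_corr(carbon steel) = 41.34 μm/a
Power-law: D(16) = r_corr · 16^0.523
  D(16) = 41.34 × 16^0.523 = 41.34 × 4.263 = 176.2 μm
  Mass loss = 176.2 μm × 7.85 g/cm³ = 1384 g·m⁻²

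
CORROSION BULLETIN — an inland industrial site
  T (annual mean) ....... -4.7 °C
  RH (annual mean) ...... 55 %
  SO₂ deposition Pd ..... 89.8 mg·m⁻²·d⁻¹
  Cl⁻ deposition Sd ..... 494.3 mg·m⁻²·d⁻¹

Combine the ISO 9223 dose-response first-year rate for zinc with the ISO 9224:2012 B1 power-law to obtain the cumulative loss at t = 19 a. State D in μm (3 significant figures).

zinc: temperature factor f = +0.038·(-14.7) = -0.5586
  Pd branch = 0.0129·Pd^0.44·e^(0.046·RH+f) = 0.6702 μm/a
  Sd branch = 0.0175·Sd^0.57·e^(0.008·RH+0.085·T) = 0.6255 μm/a
  sum: 0.6702 + 0.6255 → r_corr = 1.296 μm/a
Power-law: D(19) = r_corr · 19^0.813
  D(19) = 1.296 × 19^0.813 = 1.296 × 10.96 = 14.19 μm

D(19) = 14.2 μm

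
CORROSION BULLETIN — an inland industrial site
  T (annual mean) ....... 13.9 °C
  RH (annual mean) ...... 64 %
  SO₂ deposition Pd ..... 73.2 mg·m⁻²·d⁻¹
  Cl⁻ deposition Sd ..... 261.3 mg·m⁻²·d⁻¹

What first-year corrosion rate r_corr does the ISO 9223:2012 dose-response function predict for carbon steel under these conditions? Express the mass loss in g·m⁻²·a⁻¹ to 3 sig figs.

carbon steel: T>10 °C ⇒ hinge -0.054·(13.9−10) = -0.2106
  sulphur-dioxide contribution → 48.08 μm/a
  chloride contribution → 46.34 μm/a
  total first-year rate 94.42 μm/a
Convert to mass loss: 94.42 μm/a × 7.85 g/cm³ = 741.2 g·m⁻²·a⁻¹

r_corr = 741 g·m⁻²·a⁻¹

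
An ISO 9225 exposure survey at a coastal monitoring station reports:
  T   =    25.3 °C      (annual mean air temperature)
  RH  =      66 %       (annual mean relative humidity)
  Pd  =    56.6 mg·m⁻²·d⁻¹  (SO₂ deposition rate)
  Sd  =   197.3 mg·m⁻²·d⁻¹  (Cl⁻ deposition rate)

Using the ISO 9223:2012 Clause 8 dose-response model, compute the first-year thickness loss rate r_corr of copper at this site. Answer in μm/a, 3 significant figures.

copper: temperature factor f = -0.080·(15.3) = -1.2240
  sulphur-dioxide contribution → 0.2186 μm/a
  chloride contribution → 1.587 μm/a
  ⇒ r_corr(copper) = 1.806 μm/a

r_corr = 1.81 μm/a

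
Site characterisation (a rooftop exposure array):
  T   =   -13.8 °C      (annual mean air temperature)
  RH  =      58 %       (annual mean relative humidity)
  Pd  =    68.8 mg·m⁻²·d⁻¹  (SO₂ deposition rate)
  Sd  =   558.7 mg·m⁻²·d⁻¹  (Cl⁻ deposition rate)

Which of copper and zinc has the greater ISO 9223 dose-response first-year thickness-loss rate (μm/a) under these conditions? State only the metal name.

zinc

copper: T≤10 °C ⇒ hinge +0.126·(-13.8−10) = -2.9988
  SO₂ term: 0.0053·68.8^0.26·exp(0.059·58-2.9988) = 0.02431
  Cl⁻ term: 0.01025·558.7^0.27·exp(0.036·58+0.049·-13.8) = 0.2321
  r_corr = 0.02431 + 0.2321 = 0.2564 μm/a
zinc: f(T) = +0.038·(T−10) [T≤10 °C] = -0.9044
  Pd branch = 0.0129·Pd^0.44·e^(0.046·RH+f) = 0.4842 μm/a
  Cl⁻ term: 0.0175·558.7^0.57·exp(0.008·58+0.085·-13.8) = 0.317
  r_corr = 0.4842 + 0.317 = 0.8012 μm/a
Ordering by μm/a: zinc (0.801) > copper (0.256)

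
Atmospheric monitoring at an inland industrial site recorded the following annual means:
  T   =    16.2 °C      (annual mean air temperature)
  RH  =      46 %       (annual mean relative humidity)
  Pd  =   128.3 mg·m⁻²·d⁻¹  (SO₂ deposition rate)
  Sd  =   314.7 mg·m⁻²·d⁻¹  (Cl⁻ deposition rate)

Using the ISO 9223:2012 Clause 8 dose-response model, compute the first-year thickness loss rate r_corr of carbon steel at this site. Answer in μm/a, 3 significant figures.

carbon steel: f(T) = -0.054·(T−10) [T>10 °C] = -0.3348
  SO₂ term: 1.77·128.3^0.52·exp(0.02·46-0.3348) = 39.66
  Cl⁻ term: 0.102·314.7^0.62·exp(0.033·46+0.04·16.2) = 31.48
  r_corr = 39.66 + 31.48 = 71.14 μm/a

r_corr = 71.1 μm/a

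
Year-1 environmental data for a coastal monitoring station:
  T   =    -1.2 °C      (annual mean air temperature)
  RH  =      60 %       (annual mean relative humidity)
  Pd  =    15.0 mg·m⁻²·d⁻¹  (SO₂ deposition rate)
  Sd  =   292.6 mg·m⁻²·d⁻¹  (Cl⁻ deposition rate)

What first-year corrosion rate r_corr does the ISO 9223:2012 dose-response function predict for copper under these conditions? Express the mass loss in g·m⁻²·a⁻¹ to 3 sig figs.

copper: f(T) = +0.126·(T−10) [T≤10 °C] = -1.4112
  sulphur-dioxide contribution → 0.09007 μm/a
  chloride contribution → 0.3883 μm/a
  ⇒ r_corr(copper) = 0.4784 μm/a
Convert to mass loss: 0.4784 μm/a × 8.96 g/cm³ = 4.286 g·m⁻²·a⁻¹

r_corr = 4.29 g·m⁻²·a⁻¹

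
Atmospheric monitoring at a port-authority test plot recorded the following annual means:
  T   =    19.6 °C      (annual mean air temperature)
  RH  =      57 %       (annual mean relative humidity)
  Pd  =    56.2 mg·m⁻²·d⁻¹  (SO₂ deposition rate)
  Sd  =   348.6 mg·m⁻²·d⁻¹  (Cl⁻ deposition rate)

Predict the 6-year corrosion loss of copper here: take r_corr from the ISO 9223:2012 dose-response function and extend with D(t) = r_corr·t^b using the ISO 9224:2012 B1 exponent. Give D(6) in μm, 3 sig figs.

copper: T>10 °C ⇒ hinge -0.080·(19.6−10) = -0.7680
  SO₂ term: 0.0053·56.2^0.26·exp(0.059·57-0.7680) = 0.2024
  Cl⁻ term: 0.01025·348.6^0.27·exp(0.036·57+0.049·19.6) = 1.013
  sum: 0.2024 + 1.013 → r_corr = 1.215 μm/a
Long-term exponent b (ISO 9224 Table 2, B1) = 0.667
  D(6) = 1.215 × 6^0.667 = 1.215 × 3.304 = 4.014 μm

D(6) = 4.01 μm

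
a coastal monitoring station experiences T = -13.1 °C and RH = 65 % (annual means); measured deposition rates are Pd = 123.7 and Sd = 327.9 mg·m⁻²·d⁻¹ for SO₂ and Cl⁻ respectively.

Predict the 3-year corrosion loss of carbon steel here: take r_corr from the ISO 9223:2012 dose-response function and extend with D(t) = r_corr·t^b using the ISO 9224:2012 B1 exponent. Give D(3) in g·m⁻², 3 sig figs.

D(3) = 296 g·m⁻²

carbon steel: T≤10 °C ⇒ hinge +0.150·(-13.1−10) = -3.4650
  Pd branch = 1.77·Pd^0.52·e^(0.02·RH+f) = 2.487 μm/a
  Sd branch = 0.102·Sd^0.62·e^(0.033·RH+0.04·T) = 18.72 μm/a
  sum: 2.487 + 18.72 → r_corr = 21.21 μm/a
ISO 9224: D(t) = r_corr · t^b with b = 0.523 (carbon steel, B1)
  D(3) = 21.21 × 3^0.523 = 21.21 × 1.776 = 37.68 μm
  Mass loss = 37.68 μm × 7.85 g/cm³ = 295.8 g·m⁻²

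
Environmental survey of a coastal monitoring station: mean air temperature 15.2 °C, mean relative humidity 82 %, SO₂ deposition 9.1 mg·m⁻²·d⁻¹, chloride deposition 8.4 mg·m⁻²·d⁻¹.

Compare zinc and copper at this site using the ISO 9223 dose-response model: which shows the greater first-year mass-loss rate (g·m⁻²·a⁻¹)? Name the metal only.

zinc: temperature factor f = -0.071·(5.2) = -0.3692
  Pd branch = 0.0129·Pd^0.44·e^(0.046·RH+f) = 1.024 μm/a
  Sd branch = 0.0175·Sd^0.57·e^(0.008·RH+0.085·T) = 0.4129 μm/a
  sum: 1.024 + 0.4129 → r_corr = 1.437 μm/a
  mass loss = 1.437 μm/a × 7.14 g/cm³ = 10.26 g·m⁻²·a⁻¹
copper: f(T) = -0.080·(T−10) [T>10 °C] = -0.4160
  SO₂ term: 0.0053·9.1^0.26·exp(0.059·82-0.4160) = 0.7836
  Cl⁻ term: 0.01025·8.4^0.27·exp(0.036·82+0.049·15.2) = 0.7341
  sum: 0.7836 + 0.7341 → r_corr = 1.518 μm/a
  mass loss = 1.518 μm/a × 8.96 g/cm³ = 13.6 g·m⁻²·a⁻¹
Ordering by g·m⁻²·a⁻¹: copper (13.6) > zinc (10.3)

copper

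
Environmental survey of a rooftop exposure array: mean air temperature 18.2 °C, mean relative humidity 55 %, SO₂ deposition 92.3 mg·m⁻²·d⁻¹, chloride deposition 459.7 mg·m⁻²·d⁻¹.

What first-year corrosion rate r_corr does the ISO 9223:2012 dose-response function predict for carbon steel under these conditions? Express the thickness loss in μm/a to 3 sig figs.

r_corr = 94.0 μm/a

carbon steel: T>10 °C ⇒ hinge -0.054·(18.2−10) = -0.4428
  SO₂ term: 1.77·92.3^0.52·exp(0.02·55-0.4428) = 35.92
  Sd branch = 0.102·Sd^0.62·e^(0.033·RH+0.04·T) = 58.04 μm/a
  sum: 35.92 + 58.04 → r_corr = 93.96 μm/a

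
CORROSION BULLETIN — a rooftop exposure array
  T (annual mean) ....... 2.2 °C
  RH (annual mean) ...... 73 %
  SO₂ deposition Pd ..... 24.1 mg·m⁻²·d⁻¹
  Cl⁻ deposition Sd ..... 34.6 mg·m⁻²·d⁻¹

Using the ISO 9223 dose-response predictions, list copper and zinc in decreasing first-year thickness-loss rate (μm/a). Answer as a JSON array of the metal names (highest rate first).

copper: T≤10 °C ⇒ hinge +0.126·(2.2−10) = -0.9828
  sulphur-dioxide contribution → 0.3367 μm/a
  chloride contribution → 0.4115 μm/a
  total first-year rate 0.7483 μm/a
zinc: f(T) = +0.038·(T−10) [T≤10 °C] = -0.2964
  sulphur-dioxide contribution → 1.118 μm/a
  chloride contribution → 0.2852 μm/a
  total first-year rate 1.403 μm/a
Ordering by μm/a: zinc (1.4) > copper (0.748)

["zinc", "copper"]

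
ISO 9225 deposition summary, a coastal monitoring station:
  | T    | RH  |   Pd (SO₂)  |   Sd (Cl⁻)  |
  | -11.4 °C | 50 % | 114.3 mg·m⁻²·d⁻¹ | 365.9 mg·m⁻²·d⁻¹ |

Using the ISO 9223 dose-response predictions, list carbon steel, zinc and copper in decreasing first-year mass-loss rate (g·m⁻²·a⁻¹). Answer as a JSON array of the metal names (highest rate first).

["carbon steel", "zinc", "copper"]

carbon steel: f(T) = +0.150·(T−10) [T≤10 °C] = -3.2100
  SO₂ term: 1.77·114.3^0.52·exp(0.02·50-3.2100) = 2.282
  Sd branch = 0.102·Sd^0.62·e^(0.033·RH+0.04·T) = 13.07 μm/a
  sum: 2.282 + 13.07 → r_corr = 15.36 μm/a
  mass loss = 15.36 μm/a × 7.85 g/cm³ = 120.6 g·m⁻²·a⁻¹
zinc: f(T) = +0.038·(T−10) [T≤10 °C] = -0.8132
  SO₂ term: 0.0129·114.3^0.44·exp(0.046·50-0.8132) = 0.459
  Cl⁻ term: 0.0175·365.9^0.57·exp(0.008·50+0.085·-11.4) = 0.2864
  r_corr = 0.459 + 0.2864 = 0.7455 μm/a
  mass loss = 0.7455 μm/a × 7.14 g/cm³ = 5.323 g·m⁻²·a⁻¹
copper: T≤10 °C ⇒ hinge +0.126·(-11.4−10) = -2.6964
  SO₂ term: 0.0053·114.3^0.26·exp(0.059·50-2.6964) = 0.02342
  Sd branch = 0.01025·Sd^0.27·e^(0.036·RH+0.049·T) = 0.1746 μm/a
  sum: 0.02342 + 0.1746 → r_corr = 0.198 μm/a
  mass loss = 0.198 μm/a × 8.96 g/cm³ = 1.774 g·m⁻²·a⁻¹
Ordering by g·m⁻²·a⁻¹: carbon steel (121) > zinc (5.32) > copper (1.77)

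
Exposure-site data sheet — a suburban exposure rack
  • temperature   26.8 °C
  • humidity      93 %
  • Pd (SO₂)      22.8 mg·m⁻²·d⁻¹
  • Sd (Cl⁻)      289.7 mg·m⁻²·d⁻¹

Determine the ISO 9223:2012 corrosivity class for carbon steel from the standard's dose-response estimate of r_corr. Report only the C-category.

carbon steel: f(T) = -0.054·(T−10) [T>10 °C] = -0.9072
  sulphur-dioxide contribution → 23.33 μm/a
  chloride contribution → 215.5 μm/a
  ⇒ r_corr(carbon steel) = 238.8 μm/a
239 μm/a falls in (200, 700] for carbon steel → category CX

CX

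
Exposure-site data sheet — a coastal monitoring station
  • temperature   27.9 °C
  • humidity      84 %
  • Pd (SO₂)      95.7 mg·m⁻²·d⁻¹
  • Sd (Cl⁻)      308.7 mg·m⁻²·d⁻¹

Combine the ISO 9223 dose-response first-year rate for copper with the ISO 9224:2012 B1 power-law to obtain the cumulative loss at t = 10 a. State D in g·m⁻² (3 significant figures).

copper: f(T) = -0.080·(T−10) [T>10 °C] = -1.4320
  SO₂ term: 0.0053·95.7^0.26·exp(0.059·84-1.4320) = 0.5885
  Cl⁻ term: 0.01025·308.7^0.27·exp(0.036·84+0.049·27.9) = 3.89
  sum: 0.5885 + 3.89 → r_corr = 4.478 μm/a
ISO 9224: D(t) = r_corr · t^b with b = 0.667 (copper, B1)
  D(10) = 4.478 × 10^0.667 = 4.478 × 4.645 = 20.8 μm
  Mass loss = 20.8 μm × 8.96 g/cm³ = 186.4 g·m⁻²

D(10) = 186 g·m⁻²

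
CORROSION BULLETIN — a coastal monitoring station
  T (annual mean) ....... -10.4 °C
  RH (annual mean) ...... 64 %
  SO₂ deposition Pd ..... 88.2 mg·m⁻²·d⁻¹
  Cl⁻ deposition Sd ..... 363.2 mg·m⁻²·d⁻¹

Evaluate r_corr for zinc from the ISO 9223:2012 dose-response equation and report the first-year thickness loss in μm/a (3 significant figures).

zinc: T≤10 °C ⇒ hinge +0.038·(-10.4−10) = -0.7752
  SO₂ term: 0.0129·88.2^0.44·exp(0.046·64-0.7752) = 0.81
  Sd branch = 0.0175·Sd^0.57·e^(0.008·RH+0.085·T) = 0.3473 μm/a
  sum: 0.81 + 0.3473 → r_corr = 1.157 μm/a

r_corr = 1.16 μm/a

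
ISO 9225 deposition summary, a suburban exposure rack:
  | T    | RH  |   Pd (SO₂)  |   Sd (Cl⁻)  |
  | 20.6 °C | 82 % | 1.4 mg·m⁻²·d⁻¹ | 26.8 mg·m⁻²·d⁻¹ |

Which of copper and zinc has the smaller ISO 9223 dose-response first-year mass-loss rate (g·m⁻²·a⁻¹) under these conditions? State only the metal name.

copper: temperature factor f = -0.080·(10.6) = -0.8480
  SO₂ term: 0.0053·1.4^0.26·exp(0.059·82-0.8480) = 0.3127
  Cl⁻ term: 0.01025·26.8^0.27·exp(0.036·82+0.049·20.6) = 1.308
  sum: 0.3127 + 1.308 → r_corr = 1.621 μm/a
  mass loss = 1.621 μm/a × 8.96 g/cm³ = 14.52 g·m⁻²·a⁻¹
zinc: temperature factor f = -0.071·(10.6) = -0.7526
  SO₂ term: 0.0129·1.4^0.44·exp(0.046·82-0.7526) = 0.3063
  Sd branch = 0.0175·Sd^0.57·e^(0.008·RH+0.085·T) = 1.266 μm/a
  r_corr = 0.3063 + 1.266 = 1.572 μm/a
  mass loss = 1.572 μm/a × 7.14 g/cm³ = 11.23 g·m⁻²·a⁻¹
Ordering by g·m⁻²·a⁻¹: copper (14.5) > zinc (11.2)

zinc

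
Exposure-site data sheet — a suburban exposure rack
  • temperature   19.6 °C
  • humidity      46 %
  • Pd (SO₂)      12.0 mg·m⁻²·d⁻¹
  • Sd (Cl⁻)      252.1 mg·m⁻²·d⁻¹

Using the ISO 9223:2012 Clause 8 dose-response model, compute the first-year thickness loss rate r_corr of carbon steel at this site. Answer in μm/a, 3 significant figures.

r_corr = 41.1 μm/a

carbon steel: f(T) = -0.054·(T−10) [T>10 °C] = -0.5184
  sulphur-dioxide contribution → 9.629 μm/a
  chloride contribution → 31.43 μm/a
  total first-year rate 41.06 μm/a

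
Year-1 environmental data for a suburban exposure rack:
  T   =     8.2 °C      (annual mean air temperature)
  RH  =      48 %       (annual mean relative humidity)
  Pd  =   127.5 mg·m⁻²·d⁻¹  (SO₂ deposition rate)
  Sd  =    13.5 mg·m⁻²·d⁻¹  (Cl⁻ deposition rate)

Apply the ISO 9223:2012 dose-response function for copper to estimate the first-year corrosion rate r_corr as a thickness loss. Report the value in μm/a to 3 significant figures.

copper: f(T) = +0.126·(T−10) [T≤10 °C] = -0.2268
  sulphur-dioxide contribution → 0.253 μm/a
  chloride contribution → 0.1741 μm/a
  ⇒ r_corr(copper) = 0.4271 μm/a

r_corr = 0.427 μm/a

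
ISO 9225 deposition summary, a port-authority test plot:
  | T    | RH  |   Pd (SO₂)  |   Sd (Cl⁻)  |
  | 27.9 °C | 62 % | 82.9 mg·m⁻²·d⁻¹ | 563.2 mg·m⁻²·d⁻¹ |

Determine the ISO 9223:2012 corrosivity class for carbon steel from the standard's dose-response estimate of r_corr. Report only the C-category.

carbon steel: f(T) = -0.054·(T−10) [T>10 °C] = -0.9666
  SO₂ term: 1.77·82.9^0.52·exp(0.02·62-0.9666) = 23.14
  Cl⁻ term: 0.102·563.2^0.62·exp(0.033·62+0.04·27.9) = 122.3
  r_corr = 23.14 + 122.3 = 145.4 μm/a
ISO 9223 Table 2 (carbon steel): 80 < 145 ≤ 200 μm/a ⇒ C5

C5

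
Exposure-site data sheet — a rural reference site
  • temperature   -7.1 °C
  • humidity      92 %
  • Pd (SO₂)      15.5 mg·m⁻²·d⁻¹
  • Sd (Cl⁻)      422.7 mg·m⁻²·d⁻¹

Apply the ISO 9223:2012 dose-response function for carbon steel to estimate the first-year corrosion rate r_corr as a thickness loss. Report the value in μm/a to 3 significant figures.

carbon steel: T≤10 °C ⇒ hinge +0.150·(-7.1−10) = -2.5650
  SO₂ term: 1.77·15.5^0.52·exp(0.02·92-2.5650) = 3.565
  Sd branch = 0.102·Sd^0.62·e^(0.033·RH+0.04·T) = 67.91 μm/a
  r_corr = 3.565 + 67.91 = 71.47 μm/a

r_corr = 71.5 μm/a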